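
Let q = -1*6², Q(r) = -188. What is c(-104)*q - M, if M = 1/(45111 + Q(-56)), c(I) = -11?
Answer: 17789507/44923 ≈ 396.00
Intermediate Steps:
q = -36 (q = -1*36 = -36)
M = 1/44923 (M = 1/(45111 - 188) = 1/44923 ≈ 2.2260e-5)
c(-104)*q - M = -11*(-36) - 1*1/44923 = 396 - 1/44923 = 17789507/44923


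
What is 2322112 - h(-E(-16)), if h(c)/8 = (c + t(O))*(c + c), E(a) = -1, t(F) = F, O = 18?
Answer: 2321808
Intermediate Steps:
h(c) = 16*c*(18 + c) (h(c) = 8*((c + 18)*(c + c)) = 8*((18 + c)*(2*c)) = 8*(2*c*(18 + c)) = 16*c*(18 + c))
2322112 - h(-E(-16)) = 2322112 - 16*(-1*(-1))*(18 - 1*(-1)) = 2322112 - 16*(18 + 1) = 2322112 - 16*19 = 2322112 - 1*304 = 2322112 - 304 = 2321808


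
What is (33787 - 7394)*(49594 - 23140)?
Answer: 698200422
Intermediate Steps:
(33787 - 7394)*(49594 - 23140) = 26393*26454 = 698200422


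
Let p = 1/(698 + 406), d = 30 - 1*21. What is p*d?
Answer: 3/368 ≈ 0.0081522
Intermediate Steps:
d = 9 (d = 30 - 21 = 9)
p = 1/1104 ≈ 0.00090580
p*d = (1/1104)*9 = 3/368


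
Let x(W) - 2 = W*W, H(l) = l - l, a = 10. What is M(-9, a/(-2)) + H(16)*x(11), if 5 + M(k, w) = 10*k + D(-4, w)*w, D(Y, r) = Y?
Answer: -75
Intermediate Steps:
H(l) = 0
x(W) = 2 + W² (x(W) = 2 + W*W = 2 + W²)
M(k, w) = -5 - 4*w + 10*k (M(k, w) = -5 + (10*k - 4*w) = -5 + (-4*w + 10*k) = -5 - 4*w + 10*k)
M(-9, a/(-2)) + H(16)*x(11) = (-5 - 40/(-2) + 10*(-9)) + 0*(2 + 11²) = (-5 - 40*(-1)/2 - 90) + 0*(2 + 121) = (-5 - 4*(-5) - 90) + 0*123 = (-5 + 20 - 90) + 0 = -75 + 0 = -75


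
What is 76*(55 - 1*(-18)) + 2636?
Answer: 8184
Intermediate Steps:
76*(55 - 1*(-18)) + 2636 = 76*(55 + 18) + 2636 = 76*73 + 2636 = 5548 + 2636 = 8184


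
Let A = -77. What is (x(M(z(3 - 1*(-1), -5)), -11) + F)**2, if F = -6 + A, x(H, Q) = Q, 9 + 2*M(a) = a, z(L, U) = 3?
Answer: 8836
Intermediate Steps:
M(a) = -9/2 + a/2
F = -83 (F = -6 - 77 = -83)
(x(M(z(3 - 1*(-1), -5)), -11) + F)**2 = (-11 - 83)**2 = (-94)**2 = 8836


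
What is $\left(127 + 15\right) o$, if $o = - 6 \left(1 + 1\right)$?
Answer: $-1704$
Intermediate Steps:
$o = -12$ ($o = \left(-6\right) 2 = -12$)
$\left(127 + 15\right) o = \left(127 + 15\right) \left(-12\right) = 142 \left(-12\right) = -1704$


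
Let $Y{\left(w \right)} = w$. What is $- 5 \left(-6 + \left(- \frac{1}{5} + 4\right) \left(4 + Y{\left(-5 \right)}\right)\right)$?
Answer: $49$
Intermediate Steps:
$- 5 \left(-6 + \left(- \frac{1}{5} + 4\right) \left(4 + Y{\left(-5 \right)}\right)\right) = - 5 \left(-6 + \left(- \frac{1}{5} + 4\right) \left(4 - 5\right)\right) = - 5 \left(-6 + \left(\left(-1\right) \frac{1}{5} + 4\right) \left(-1\right)\right) = - 5 \left(-6 + \left(- \frac{1}{5} + 4\right) \left(-1\right)\right) = - 5 \left(-6 + \frac{19}{5} \left(-1\right)\right) = - 5 \left(-6 - \frac{19}{5}\right) = \left(-5\right) \left(- \frac{49}{5}\right) = 49$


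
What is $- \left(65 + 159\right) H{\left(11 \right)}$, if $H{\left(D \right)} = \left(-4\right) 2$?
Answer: $1792$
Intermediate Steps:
$H{\left(D \right)} = -8$
$- \left(65 + 159\right) H{\left(11 \right)} = - \left(65 + 159\right) \left(-8\right) = - 224 \left(-8\right) = \left(-1\right) \left(-1792\right) = 1792$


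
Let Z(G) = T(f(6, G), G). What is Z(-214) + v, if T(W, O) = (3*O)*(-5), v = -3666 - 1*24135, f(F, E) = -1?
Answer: -24591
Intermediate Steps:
v = -27801 (v = -3666 - 24135 = -27801)
T(W, O) = -15*O
Z(G) = -15*G
Z(-214) + v = -15*(-214) - 27801 = 3210 - 27801 = -24591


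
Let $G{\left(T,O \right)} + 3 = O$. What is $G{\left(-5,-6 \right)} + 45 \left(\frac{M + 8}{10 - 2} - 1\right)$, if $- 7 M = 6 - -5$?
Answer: $- \frac{999}{56} \approx -17.839$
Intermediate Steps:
$G{\left(T,O \right)} = -3 + O$
$M = - \frac{11}{7}$ ($M = - \frac{6 - -5}{7} = - \frac{6 + 5}{7} = \left(- \frac{1}{7}\right) 11 = - \frac{11}{7} \approx -1.5714$)
$G{\left(-5,-6 \right)} + 45 \left(\frac{M + 8}{10 - 2} - 1\right) = \left(-3 - 6\right) + 45 \left(\frac{- \frac{11}{7} + 8}{10 - 2} - 1\right) = -9 + 45 \left(\frac{45}{7 \cdot 8} - 1\right) = -9 + 45 \left(\frac{45}{7} \cdot \frac{1}{8} - 1\right) = -9 + 45 \left(\frac{45}{56} - 1\right) = -9 + 45 \left(- \frac{11}{56}\right) = -9 - \frac{495}{56} = - \frac{999}{56}$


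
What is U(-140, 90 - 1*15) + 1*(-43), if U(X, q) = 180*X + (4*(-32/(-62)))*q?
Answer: -777733/31 ≈ -25088.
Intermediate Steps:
U(X, q) = 180*X + 64*q/31 (U(X, q) = 180*X + (4*(-32*(-1/62)))*q = 180*X + (4*(16/31))*q = 180*X + 64*q/31)
U(-140, 90 - 1*15) + 1*(-43) = (180*(-140) + 64*(90 - 1*15)/31) + 1*(-43) = (-25200 + 64*(90 - 15)/31) - 43 = (-25200 + (64/31)*75) - 43 = (-25200 + 4800/31) - 43 = -776400/31 - 43 = -777733/31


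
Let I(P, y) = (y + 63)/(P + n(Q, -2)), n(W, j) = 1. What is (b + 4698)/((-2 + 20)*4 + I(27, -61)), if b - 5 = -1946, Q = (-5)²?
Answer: 38598/1009 ≈ 38.254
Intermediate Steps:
Q = 25
I(P, y) = (63 + y)/(1 + P) (I(P, y) = (y + 63)/(P + 1) = (63 + y)/(1 + P))
b = -1941 (b = 5 - 1946 = -1941)
(b + 4698)/((-2 + 20)*4 + I(27, -61)) = (-1941 + 4698)/((-2 + 20)*4 + (63 - 61)/(1 + 27)) = 2757/(18*4 + 2/28) = 2757/(72 + (1/28)*2) = 2757/(72 + 1/14) = 2757/(1009/14) = 2757*(14/1009) = 38598/1009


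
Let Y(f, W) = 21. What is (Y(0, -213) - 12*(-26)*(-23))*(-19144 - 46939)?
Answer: 472823865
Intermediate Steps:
(Y(0, -213) - 12*(-26)*(-23))*(-19144 - 46939) = (21 - 12*(-26)*(-23))*(-19144 - 46939) = (21 + 312*(-23))*(-66083) = (21 - 7176)*(-66083) = -7155*(-66083) = 472823865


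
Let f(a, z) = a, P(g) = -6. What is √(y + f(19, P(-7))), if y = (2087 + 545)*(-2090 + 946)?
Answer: I*√3010989 ≈ 1735.2*I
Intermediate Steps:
y = -3011008 (y = 2632*(-1144) = -3011008)
√(y + f(19, P(-7))) = √(-3011008 + 19) = √(-3010989) = I*√3010989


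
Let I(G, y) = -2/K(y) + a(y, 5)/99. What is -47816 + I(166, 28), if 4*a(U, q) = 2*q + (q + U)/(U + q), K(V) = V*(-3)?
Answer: -12049619/252 ≈ -47816.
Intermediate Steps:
K(V) = -3*V
a(U, q) = 1/4 + q/2 (a(U, q) = (2*q + (q + U)/(U + q))/4 = (2*q + (U + q)/(U + q))/4 = (2*q + 1)/4 = (1 + 2*q)/4 = 1/4 + q/2)
I(G, y) = 1/36 + 2/(3*y) (I(G, y) = -2*(-1/(3*y)) + (1/4 + (1/2)*5)/99 = -(-2)/(3*y) + (1/4 + 5/2)*(1/99) = 2/(3*y) + (11/4)*(1/99) = 2/(3*y) + 1/36 = 1/36 + 2/(3*y))
-47816 + I(166, 28) = -47816 + (1/36)*(24 + 28)/28 = -47816 + (1/36)*(1/28)*52 = -47816 + 13/252 = -12049619/252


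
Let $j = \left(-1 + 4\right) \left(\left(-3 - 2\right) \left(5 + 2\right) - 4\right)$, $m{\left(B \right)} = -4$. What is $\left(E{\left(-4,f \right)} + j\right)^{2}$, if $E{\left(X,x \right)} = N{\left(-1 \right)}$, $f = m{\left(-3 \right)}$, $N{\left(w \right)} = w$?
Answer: $13924$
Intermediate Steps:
$f = -4$
$E{\left(X,x \right)} = -1$
$j = -117$ ($j = 3 \left(\left(-5\right) 7 - 4\right) = 3 \left(-35 - 4\right) = 3 \left(-39\right) = -117$)
$\left(E{\left(-4,f \right)} + j\right)^{2} = \left(-1 - 117\right)^{2} = \left(-118\right)^{2} = 13924$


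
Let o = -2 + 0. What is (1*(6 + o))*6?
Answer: 24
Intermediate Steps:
o = -2
(1*(6 + o))*6 = (1*(6 - 2))*6 = (1*4)*6 = 4*6 = 24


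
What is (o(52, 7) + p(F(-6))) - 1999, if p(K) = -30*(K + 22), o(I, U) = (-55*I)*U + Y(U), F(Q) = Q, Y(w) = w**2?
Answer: -22450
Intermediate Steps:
o(I, U) = U**2 - 55*I*U (o(I, U) = (-55*I)*U + U**2 = -55*I*U + U**2 = U**2 - 55*I*U)
p(K) = -660 - 30*K (p(K) = -30*(22 + K) = -660 - 30*K)
(o(52, 7) + p(F(-6))) - 1999 = (7*(7 - 55*52) + (-660 - 30*(-6))) - 1999 = (7*(7 - 2860) + (-660 + 180)) - 1999 = (7*(-2853) - 480) - 1999 = (-19971 - 480) - 1999 = -20451 - 1999 = -22450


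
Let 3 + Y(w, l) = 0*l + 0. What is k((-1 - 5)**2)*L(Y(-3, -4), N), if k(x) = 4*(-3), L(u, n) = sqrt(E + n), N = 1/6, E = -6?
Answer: -2*I*sqrt(210) ≈ -28.983*I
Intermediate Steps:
Y(w, l) = -3 (Y(w, l) = -3 + (0*l + 0) = -3 + (0 + 0) = -3 + 0 = -3)
N = 1/6 ≈ 0.16667
L(u, n) = sqrt(-6 + n)
k(x) = -12
k((-1 - 5)**2)*L(Y(-3, -4), N) = -12*sqrt(-6 + 1/6) = -2*I*sqrt(210)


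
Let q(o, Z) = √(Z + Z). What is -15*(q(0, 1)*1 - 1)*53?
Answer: 795 - 795*√2 ≈ -329.30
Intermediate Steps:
q(o, Z) = √2*√Z (q(o, Z) = √(2*Z) = √2*√Z)
-15*(q(0, 1)*1 - 1)*53 = -15*((√2*√1)*1 - 1)*53 = -15*((√2*1)*1 - 1)*53 = -15*(√2*1 - 1)*53 = -15*(√2 - 1)*53 = -15*(-1 + √2)*53 = (15 - 15*√2)*53 = 795 - 795*√2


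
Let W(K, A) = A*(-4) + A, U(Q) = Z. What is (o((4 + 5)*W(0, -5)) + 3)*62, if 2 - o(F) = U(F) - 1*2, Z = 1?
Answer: 372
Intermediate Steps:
U(Q) = 1
W(K, A) = -3*A (W(K, A) = -4*A + A = -3*A)
o(F) = 3 (o(F) = 2 - (1 - 1*2) = 2 - (1 - 2) = 2 - 1*(-1) = 2 + 1 = 3)
(o((4 + 5)*W(0, -5)) + 3)*62 = (3 + 3)*62 = 6*62 = 372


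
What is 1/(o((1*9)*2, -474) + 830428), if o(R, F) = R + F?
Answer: 1/829972 ≈ 1.2049e-6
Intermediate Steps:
o(R, F) = F + R
1/(o((1*9)*2, -474) + 830428) = 1/((-474 + (1*9)*2) + 830428) = 1/((-474 + 9*2) + 830428) = 1/((-474 + 18) + 830428) = 1/(-456 + 830428) = 1/829972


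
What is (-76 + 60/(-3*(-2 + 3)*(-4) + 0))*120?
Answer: -8520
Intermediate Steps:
(-76 + 60/(-3*(-2 + 3)*(-4) + 0))*120 = (-76 + 60/(-3*(-4) + 0))*120 = (-76 + 60/(12 + 0))*120 = (-76 + 60/12)*120 = (-76 + 60*(1/12))*120 = (-76 + 5)*120 = -71*120 = -8520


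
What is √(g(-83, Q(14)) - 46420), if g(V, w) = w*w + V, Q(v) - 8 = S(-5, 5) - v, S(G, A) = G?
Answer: I*√46382 ≈ 215.36*I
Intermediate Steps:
Q(v) = 3 - v (Q(v) = 8 + (-5 - v) = 3 - v)
g(V, w) = V + w² (g(V, w) = w² + V = V + w²)
√(g(-83, Q(14)) - 46420) = √((-83 + (3 - 1*14)²) - 46420) = √((-83 + (3 - 14)²) - 46420) = √((-83 + (-11)²) - 46420) = √((-83 + 121) - 46420) = √(38 - 46420) = √(-46382) = I*√46382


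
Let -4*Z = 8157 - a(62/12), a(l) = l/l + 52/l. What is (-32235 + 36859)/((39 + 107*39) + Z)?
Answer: 143344/67441 ≈ 2.1255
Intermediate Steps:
a(l) = 1 + 52/l
Z = -63131/31 (Z = -(8157 - (52 + 62/12)/(62/12))/4 = -(8157 - (52 + 62*(1/12))/(62*(1/12)))/4 = -(8157 - (52 + 31/6)/31/6)/4 = -(8157 - 6*343/(31*6))/4 = -(8157 - 1*343/31)/4 = -(8157 - 343/31)/4 = -1/4*252524/31 = -63131/31 ≈ -2036.5)
(-32235 + 36859)/((39 + 107*39) + Z) = (-32235 + 36859)/((39 + 107*39) - 63131/31) = 4624/((39 + 4173) - 63131/31) = 4624/(4212 - 63131/31) = 4624/(67441/31) = 4624*(31/67441) = 143344/67441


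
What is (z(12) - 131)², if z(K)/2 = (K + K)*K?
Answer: 198025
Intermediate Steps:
z(K) = 4*K² (z(K) = 2*((K + K)*K) = 2*((2*K)*K) = 2*(2*K²) = 4*K²)
(z(12) - 131)² = (4*12² - 131)² = (4*144 - 131)² = (576 - 131)² = 445² = 198025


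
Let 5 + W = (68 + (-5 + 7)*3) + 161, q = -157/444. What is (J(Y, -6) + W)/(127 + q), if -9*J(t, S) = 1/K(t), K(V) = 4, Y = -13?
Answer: 306323/168693 ≈ 1.8159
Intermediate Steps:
q = -157/444 (q = -157*1/444 = -157/444 ≈ -0.35360)
W = 230 (W = -5 + ((68 + (-5 + 7)*3) + 161) = -5 + ((68 + 2*3) + 161) = -5 + ((68 + 6) + 161) = -5 + (74 + 161) = -5 + 235 = 230)
J(t, S) = -1/36 (J(t, S) = -⅑/4 = -⅑*¼ = -1/36)
(J(Y, -6) + W)/(127 + q) = (-1/36 + 230)/(127 - 157/444) = 8279/(36*(56231/444)) = (8279/36)*(444/56231) = 306323/168693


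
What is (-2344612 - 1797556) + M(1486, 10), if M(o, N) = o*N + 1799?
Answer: -4125509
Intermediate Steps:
M(o, N) = 1799 + N*o (M(o, N) = N*o + 1799 = 1799 + N*o)
(-2344612 - 1797556) + M(1486, 10) = (-2344612 - 1797556) + (1799 + 10*1486) = -4142168 + (1799 + 14860) = -4142168 + 16659 = -4125509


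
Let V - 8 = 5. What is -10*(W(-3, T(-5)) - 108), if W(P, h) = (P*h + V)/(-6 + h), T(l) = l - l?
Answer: 3305/3 ≈ 1101.7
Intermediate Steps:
V = 13 (V = 8 + 5 = 13)
T(l) = 0
W(P, h) = (13 + P*h)/(-6 + h) (W(P, h) = (P*h + 13)/(-6 + h) = (13 + P*h)/(-6 + h))
-10*(W(-3, T(-5)) - 108) = -10*((13 - 3*0)/(-6 + 0) - 108) = -10*((13 + 0)/(-6) - 108) = -10*(-1/6*13 - 108) = -10*(-13/6 - 108) = -10*(-661/6) = 3305/3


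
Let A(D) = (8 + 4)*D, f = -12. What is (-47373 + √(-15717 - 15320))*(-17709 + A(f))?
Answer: 845750169 - 17853*I*√31037 ≈ 8.4575e+8 - 3.1452e+6*I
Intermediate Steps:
A(D) = 12*D
(-47373 + √(-15717 - 15320))*(-17709 + A(f)) = (-47373 + √(-15717 - 15320))*(-17709 + 12*(-12)) = (-47373 + √(-31037))*(-17709 - 144) = (-47373 + I*√31037)*(-17853) = 845750169 - 17853*I*√31037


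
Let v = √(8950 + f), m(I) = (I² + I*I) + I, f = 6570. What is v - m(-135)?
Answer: -36315 + 4*√970 ≈ -36190.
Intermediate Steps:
m(I) = I + 2*I² (m(I) = (I² + I²) + I = 2*I² + I = I + 2*I²)
v = 4*√970 (v = √(8950 + 6570) = √15520 = 4*√970 ≈ 124.58)
v - m(-135) = 4*√970 - (-135)*(1 + 2*(-135)) = 4*√970 - (-135)*(1 - 270) = 4*√970 - (-135)*(-269) = 4*√970 - 1*36315 = 4*√970 - 36315 = -36315 + 4*√970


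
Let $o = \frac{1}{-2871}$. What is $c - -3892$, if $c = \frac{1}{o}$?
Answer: $1021$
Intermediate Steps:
$o = - \frac{1}{2871} \approx -0.00034831$
$c = -2871$ ($c = \frac{1}{- \frac{1}{2871}} = -2871$)
$c - -3892 = -2871 - -3892 = -2871 + 3892 = 1021$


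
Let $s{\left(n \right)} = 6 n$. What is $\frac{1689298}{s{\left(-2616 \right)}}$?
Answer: $- \frac{844649}{7848} \approx -107.63$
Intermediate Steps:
$\frac{1689298}{s{\left(-2616 \right)}} = \frac{1689298}{6 \left(-2616\right)} = \frac{1689298}{-15696} = 1689298 \left(- \frac{1}{15696}\right) = - \frac{844649}{7848}$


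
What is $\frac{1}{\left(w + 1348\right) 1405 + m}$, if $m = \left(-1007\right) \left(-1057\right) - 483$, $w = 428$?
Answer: $\frac{1}{3559196} \approx 2.8096 \cdot 10^{-7}$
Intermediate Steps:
$m = 1063916$ ($m = 1064399 - 483 = 1063916$)
$\frac{1}{\left(w + 1348\right) 1405 + m} = \frac{1}{\left(428 + 1348\right) 1405 + 1063916} = \frac{1}{1776 \cdot 1405 + 1063916} = \frac{1}{2495280 + 1063916} = \frac{1}{3559196}$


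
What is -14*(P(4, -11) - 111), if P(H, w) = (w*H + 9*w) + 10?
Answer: 3416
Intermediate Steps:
P(H, w) = 10 + 9*w + H*w (P(H, w) = (H*w + 9*w) + 10 = (9*w + H*w) + 10 = 10 + 9*w + H*w)
-14*(P(4, -11) - 111) = -14*((10 + 9*(-11) + 4*(-11)) - 111) = -14*((10 - 99 - 44) - 111) = -14*(-133 - 111) = -14*(-244) = 3416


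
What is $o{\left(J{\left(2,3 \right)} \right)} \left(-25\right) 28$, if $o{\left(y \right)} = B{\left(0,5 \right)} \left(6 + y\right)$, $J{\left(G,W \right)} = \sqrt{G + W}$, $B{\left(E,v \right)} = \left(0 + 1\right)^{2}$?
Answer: $-4200 - 700 \sqrt{5} \approx -5765.3$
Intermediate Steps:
$B{\left(E,v \right)} = 1$ ($B{\left(E,v \right)} = 1^{2} = 1$)
$o{\left(y \right)} = 6 + y$ ($o{\left(y \right)} = 1 \left(6 + y\right) = 6 + y$)
$o{\left(J{\left(2,3 \right)} \right)} \left(-25\right) 28 = \left(6 + \sqrt{2 + 3}\right) \left(-25\right) 28 = \left(6 + \sqrt{5}\right) \left(-25\right) 28 = \left(-150 - 25 \sqrt{5}\right) 28 = -4200 - 700 \sqrt{5}$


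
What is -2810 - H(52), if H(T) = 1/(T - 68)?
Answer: -44959/16 ≈ -2809.9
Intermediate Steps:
H(T) = 1/(-68 + T)
-2810 - H(52) = -2810 - 1/(-68 + 52) = -2810 - 1/(-16) = -2810 - 1*(-1/16) = -2810 + 1/16 = -44959/16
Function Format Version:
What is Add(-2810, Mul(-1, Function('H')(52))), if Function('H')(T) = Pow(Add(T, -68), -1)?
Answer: Rational(-44959, 16) ≈ -2809.9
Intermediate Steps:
Function('H')(T) = Pow(Add(-68, T), -1)
Add(-2810, Mul(-1, Function('H')(52))) = Add(-2810, Mul(-1, Pow(Add(-68, 52), -1))) = Add(-2810, Mul(-1, Pow(-16, -1))) = Add(-2810, Mul(-1, Rational(-1, 16))) = Add(-2810, Rational(1, 16)) = Rational(-44959, 16)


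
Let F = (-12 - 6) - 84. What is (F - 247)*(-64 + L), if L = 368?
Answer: -106096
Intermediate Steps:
F = -102 (F = -18 - 84 = -102)
(F - 247)*(-64 + L) = (-102 - 247)*(-64 + 368) = -349*304 = -106096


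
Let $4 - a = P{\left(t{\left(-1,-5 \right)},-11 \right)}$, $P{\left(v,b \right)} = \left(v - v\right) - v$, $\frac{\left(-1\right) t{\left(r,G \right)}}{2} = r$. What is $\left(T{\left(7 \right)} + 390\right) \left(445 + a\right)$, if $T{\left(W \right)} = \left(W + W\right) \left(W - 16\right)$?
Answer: $119064$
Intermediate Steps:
$t{\left(r,G \right)} = - 2 r$
$P{\left(v,b \right)} = - v$ ($P{\left(v,b \right)} = 0 - v = - v$)
$T{\left(W \right)} = 2 W \left(-16 + W\right)$
$a = 6$ ($a = 4 - - \left(-2\right) \left(-1\right) = 4 - \left(-1\right) 2 = 4 - -2 = 4 + 2 = 6$)
$\left(T{\left(7 \right)} + 390\right) \left(445 + a\right) = \left(2 \cdot 7 \left(-16 + 7\right) + 390\right) \left(445 + 6\right) = \left(2 \cdot 7 \left(-9\right) + 390\right) 451 = \left(-126 + 390\right) 451 = 264 \cdot 451 = 119064$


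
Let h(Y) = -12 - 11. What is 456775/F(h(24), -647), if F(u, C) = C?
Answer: -456775/647 ≈ -705.99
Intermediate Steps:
h(Y) = -23
456775/F(h(24), -647) = 456775/(-647) = 456775*(-1/647) = -456775/647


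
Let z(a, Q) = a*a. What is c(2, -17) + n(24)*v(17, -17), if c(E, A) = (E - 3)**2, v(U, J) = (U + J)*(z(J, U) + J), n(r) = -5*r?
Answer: 1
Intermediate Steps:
z(a, Q) = a**2
v(U, J) = (J + U)*(J + J**2) (v(U, J) = (U + J)*(J**2 + J) = (J + U)*(J + J**2))
c(E, A) = (-3 + E)**2
c(2, -17) + n(24)*v(17, -17) = (-3 + 2)**2 + (-5*24)*(-17*(-17 + 17 + (-17)**2 - 17*17)) = (-1)**2 - (-2040)*(-17 + 17 + 289 - 289) = 1 - (-2040)*0 = 1 - 120*0 = 1 + 0 = 1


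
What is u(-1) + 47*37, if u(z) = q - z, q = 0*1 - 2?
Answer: 1738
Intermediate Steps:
q = -2 (q = 0 - 2 = -2)
u(z) = -2 - z
u(-1) + 47*37 = (-2 - 1*(-1)) + 47*37 = (-2 + 1) + 1739 = -1 + 1739 = 1738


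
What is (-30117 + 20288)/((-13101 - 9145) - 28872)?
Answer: 9829/51118 ≈ 0.19228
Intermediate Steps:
(-30117 + 20288)/((-13101 - 9145) - 28872) = -9829/(-22246 - 28872) = -9829/(-51118) = -9829*(-1/51118) = 9829/51118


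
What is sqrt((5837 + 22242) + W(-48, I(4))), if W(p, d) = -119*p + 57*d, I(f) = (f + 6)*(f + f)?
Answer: sqrt(38351) ≈ 195.83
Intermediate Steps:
I(f) = 2*f*(6 + f) (I(f) = (6 + f)*(2*f) = 2*f*(6 + f))
sqrt((5837 + 22242) + W(-48, I(4))) = sqrt((5837 + 22242) + (-119*(-48) + 57*(2*4*(6 + 4)))) = sqrt(28079 + (5712 + 57*(2*4*10))) = sqrt(28079 + (5712 + 57*80)) = sqrt(28079 + (5712 + 4560)) = sqrt(28079 + 10272) = sqrt(38351)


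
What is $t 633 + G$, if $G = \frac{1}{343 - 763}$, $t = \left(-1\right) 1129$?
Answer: $- \frac{300155941}{420} \approx -7.1466 \cdot 10^{5}$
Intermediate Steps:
$t = -1129$
$G = - \frac{1}{420}$ ($G = \frac{1}{-420} = - \frac{1}{420} \approx -0.002381$)
$t 633 + G = \left(-1129\right) 633 - \frac{1}{420} = -714657 - \frac{1}{420} = - \frac{300155941}{420}$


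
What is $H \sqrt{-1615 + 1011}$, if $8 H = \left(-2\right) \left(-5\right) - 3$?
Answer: $\frac{7 i \sqrt{151}}{4} \approx 21.504 i$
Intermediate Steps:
$H = \frac{7}{8}$ ($H = \frac{\left(-2\right) \left(-5\right) - 3}{8} = \frac{10 - 3}{8} = \frac{1}{8} \cdot 7 = \frac{7}{8} \approx 0.875$)
$H \sqrt{-1615 + 1011} = \frac{7 \sqrt{-1615 + 1011}}{8} = \frac{7 \sqrt{-604}}{8} = \frac{7 \cdot 2 i \sqrt{151}}{8} = \frac{7 i \sqrt{151}}{4}$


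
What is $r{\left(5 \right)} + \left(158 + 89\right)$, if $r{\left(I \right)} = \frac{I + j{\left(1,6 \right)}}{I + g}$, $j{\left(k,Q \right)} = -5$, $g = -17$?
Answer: $247$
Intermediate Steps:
$r{\left(I \right)} = \frac{-5 + I}{-17 + I}$ ($r{\left(I \right)} = \frac{I - 5}{I - 17} = \frac{-5 + I}{-17 + I}$)
$r{\left(5 \right)} + \left(158 + 89\right) = \frac{-5 + 5}{-17 + 5} + \left(158 + 89\right) = \frac{1}{-12} \cdot 0 + 247 = \left(- \frac{1}{12}\right) 0 + 247 = 0 + 247 = 247$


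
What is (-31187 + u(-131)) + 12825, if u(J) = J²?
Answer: -1201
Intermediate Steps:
(-31187 + u(-131)) + 12825 = (-31187 + (-131)²) + 12825 = (-31187 + 17161) + 12825 = -14026 + 12825 = -1201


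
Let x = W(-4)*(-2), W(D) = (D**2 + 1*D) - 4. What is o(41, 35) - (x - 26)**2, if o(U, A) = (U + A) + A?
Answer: -1653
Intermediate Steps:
W(D) = -4 + D + D**2 (W(D) = (D**2 + D) - 4 = (D + D**2) - 4 = -4 + D + D**2)
o(U, A) = U + 2*A (o(U, A) = (A + U) + A = U + 2*A)
x = -16 (x = (-4 - 4 + (-4)**2)*(-2) = (-4 - 4 + 16)*(-2) = 8*(-2) = -16)
o(41, 35) - (x - 26)**2 = (41 + 2*35) - (-16 - 26)**2 = (41 + 70) - 1*(-42)**2 = 111 - 1*1764 = 111 - 1764 = -1653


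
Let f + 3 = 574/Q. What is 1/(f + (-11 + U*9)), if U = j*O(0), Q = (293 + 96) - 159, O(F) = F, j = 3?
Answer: -115/1323 ≈ -0.086924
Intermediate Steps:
Q = 230 (Q = 389 - 159 = 230)
U = 0 (U = 3*0 = 0)
f = -58/115 (f = -3 + 574/230 = -3 + 574*(1/230) = -3 + 287/115 = -58/115 ≈ -0.50435)
1/(f + (-11 + U*9)) = 1/(-58/115 + (-11 + 0*9)) = 1/(-58/115 + (-11 + 0)) = 1/(-58/115 - 11) = 1/(-1323/115) = -115/1323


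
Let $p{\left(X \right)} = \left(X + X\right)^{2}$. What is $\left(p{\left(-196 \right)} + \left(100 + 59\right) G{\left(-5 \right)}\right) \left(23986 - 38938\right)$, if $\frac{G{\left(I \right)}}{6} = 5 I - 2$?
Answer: $-1912450512$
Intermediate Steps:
$G{\left(I \right)} = -12 + 30 I$ ($G{\left(I \right)} = 6 \left(5 I - 2\right) = 6 \left(-2 + 5 I\right) = -12 + 30 I$)
$p{\left(X \right)} = 4 X^{2}$ ($p{\left(X \right)} = \left(2 X\right)^{2} = 4 X^{2}$)
$\left(p{\left(-196 \right)} + \left(100 + 59\right) G{\left(-5 \right)}\right) \left(23986 - 38938\right) = \left(4 \left(-196\right)^{2} + \left(100 + 59\right) \left(-12 + 30 \left(-5\right)\right)\right) \left(23986 - 38938\right) = \left(4 \cdot 38416 + 159 \left(-12 - 150\right)\right) \left(-14952\right) = \left(153664 + 159 \left(-162\right)\right) \left(-14952\right) = \left(153664 - 25758\right) \left(-14952\right) = 127906 \left(-14952\right) = -1912450512$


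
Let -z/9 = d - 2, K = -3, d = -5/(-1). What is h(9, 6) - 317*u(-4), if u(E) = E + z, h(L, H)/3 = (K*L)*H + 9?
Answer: 9368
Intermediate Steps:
d = 5 (d = -5*(-1) = 5)
z = -27 (z = -9*(5 - 2) = -9*3 = -27)
h(L, H) = 27 - 9*H*L (h(L, H) = 3*((-3*L)*H + 9) = 3*(-3*H*L + 9) = 3*(9 - 3*H*L) = 27 - 9*H*L)
u(E) = -27 + E (u(E) = E - 27 = -27 + E)
h(9, 6) - 317*u(-4) = (27 - 9*6*9) - 317*(-27 - 4) = (27 - 486) - 317*(-31) = -459 + 9827 = 9368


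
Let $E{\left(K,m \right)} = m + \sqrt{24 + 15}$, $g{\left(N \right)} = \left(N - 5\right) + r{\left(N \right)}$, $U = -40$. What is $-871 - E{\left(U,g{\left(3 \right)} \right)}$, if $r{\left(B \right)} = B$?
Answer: $-872 - \sqrt{39} \approx -878.25$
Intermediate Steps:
$g{\left(N \right)} = -5 + 2 N$ ($g{\left(N \right)} = \left(N - 5\right) + N = \left(-5 + N\right) + N = -5 + 2 N$)
$E{\left(K,m \right)} = m + \sqrt{39}$
$-871 - E{\left(U,g{\left(3 \right)} \right)} = -871 - \left(\left(-5 + 2 \cdot 3\right) + \sqrt{39}\right) = -871 - \left(\left(-5 + 6\right) + \sqrt{39}\right) = -871 - \left(1 + \sqrt{39}\right) = -872 - \sqrt{39}$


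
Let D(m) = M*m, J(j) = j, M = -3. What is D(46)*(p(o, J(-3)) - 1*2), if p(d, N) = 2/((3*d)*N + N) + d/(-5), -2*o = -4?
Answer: 12052/35 ≈ 344.34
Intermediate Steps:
o = 2 (o = -½*(-4) = 2)
p(d, N) = 2/(N + 3*N*d) - d/5 (p(d, N) = 2/(3*N*d + N) + d*(-⅕) = 2/(N + 3*N*d) - d/5)
D(m) = -3*m
D(46)*(p(o, J(-3)) - 1*2) = (-3*46)*((⅕)*(10 - 1*(-3)*2 - 3*(-3)*2²)/(-3*(1 + 3*2)) - 1*2) = -138*((⅕)*(-⅓)*(10 + 6 - 3*(-3)*4)/(1 + 6) - 2) = -138*((⅕)*(-⅓)*(10 + 6 + 36)/7 - 2) = -138*((⅕)*(-⅓)*(⅐)*52 - 2) = -138*(-52/105 - 2) = -138*(-262/105) = 12052/35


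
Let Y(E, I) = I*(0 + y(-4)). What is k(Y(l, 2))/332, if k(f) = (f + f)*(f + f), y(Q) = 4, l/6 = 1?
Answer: 64/83 ≈ 0.77108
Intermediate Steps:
l = 6 (l = 6*1 = 6)
Y(E, I) = 4*I (Y(E, I) = I*(0 + 4) = I*4 = 4*I)
k(f) = 4*f**2 (k(f) = (2*f)*(2*f) = 4*f**2)
k(Y(l, 2))/332 = (4*(4*2)**2)/332 = (4*8**2)*(1/332) = (4*64)*(1/332) = 256*(1/332) = 64/83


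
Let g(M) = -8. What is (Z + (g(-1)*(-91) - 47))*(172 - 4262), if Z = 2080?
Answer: -11292490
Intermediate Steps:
(Z + (g(-1)*(-91) - 47))*(172 - 4262) = (2080 + (-8*(-91) - 47))*(172 - 4262) = (2080 + (728 - 47))*(-4090) = (2080 + 681)*(-4090) = 2761*(-4090) = -11292490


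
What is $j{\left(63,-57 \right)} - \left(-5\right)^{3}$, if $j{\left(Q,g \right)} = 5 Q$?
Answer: $440$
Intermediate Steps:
$j{\left(63,-57 \right)} - \left(-5\right)^{3} = 5 \cdot 63 - \left(-5\right)^{3} = 315 - -125 = 315 + 125 = 440$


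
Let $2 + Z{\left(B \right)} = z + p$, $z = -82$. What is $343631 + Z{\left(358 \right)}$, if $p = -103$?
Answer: $343444$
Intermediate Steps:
$Z{\left(B \right)} = -187$ ($Z{\left(B \right)} = -2 - 185 = -187$)
$343631 + Z{\left(358 \right)} = 343631 - 187 = 343444$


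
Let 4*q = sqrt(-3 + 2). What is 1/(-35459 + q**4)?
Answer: -256/9077503 ≈ -2.8202e-5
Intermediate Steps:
q = I/4 (q = sqrt(-3 + 2)/4 = sqrt(-1)/4 = I/4 ≈ 0.25*I)
1/(-35459 + q**4) = 1/(-35459 + (I/4)**4) = 1/(-35459 + 1/256) = 1/(-9077503/256) = -256/9077503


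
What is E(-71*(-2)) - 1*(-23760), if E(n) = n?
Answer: 23902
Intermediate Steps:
E(-71*(-2)) - 1*(-23760) = -71*(-2) - 1*(-23760) = 142 + 23760 = 23902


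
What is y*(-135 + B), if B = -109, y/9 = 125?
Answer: -274500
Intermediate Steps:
y = 1125 (y = 9*125 = 1125)
y*(-135 + B) = 1125*(-135 - 109) = 1125*(-244) = -274500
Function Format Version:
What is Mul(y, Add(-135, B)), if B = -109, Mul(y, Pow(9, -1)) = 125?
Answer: -274500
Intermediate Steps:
y = 1125 (y = Mul(9, 125) = 1125)
Mul(y, Add(-135, B)) = Mul(1125, Add(-135, -109)) = Mul(1125, -244) = -274500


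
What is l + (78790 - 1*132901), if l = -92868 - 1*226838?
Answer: -373817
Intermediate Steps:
l = -319706 (l = -92868 - 226838 = -319706)
l + (78790 - 1*132901) = -319706 + (78790 - 1*132901) = -319706 + (78790 - 132901) = -319706 - 54111 = -373817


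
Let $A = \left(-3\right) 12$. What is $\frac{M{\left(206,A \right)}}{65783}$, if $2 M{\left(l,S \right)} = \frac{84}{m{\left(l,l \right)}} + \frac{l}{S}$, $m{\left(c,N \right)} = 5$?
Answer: $\frac{997}{11840940} \approx 8.4199 \cdot 10^{-5}$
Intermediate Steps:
$A = -36$
$M{\left(l,S \right)} = \frac{42}{5} + \frac{l}{2 S}$ ($M{\left(l,S \right)} = \frac{\frac{84}{5} + \frac{l}{S}}{2} = \frac{42}{5} + \frac{l}{2 S}$)
$\frac{M{\left(206,A \right)}}{65783} = \frac{\frac{42}{5} + \frac{1}{2} \cdot 206 \frac{1}{-36}}{65783} = \left(\frac{42}{5} + \frac{1}{2} \cdot 206 \left(- \frac{1}{36}\right)\right) \frac{1}{65783} = \left(\frac{42}{5} - \frac{103}{36}\right) \frac{1}{65783} = \frac{997}{180} \cdot \frac{1}{65783} = \frac{997}{11840940}$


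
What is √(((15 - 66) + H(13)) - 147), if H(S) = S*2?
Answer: 2*I*√43 ≈ 13.115*I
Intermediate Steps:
H(S) = 2*S
√(((15 - 66) + H(13)) - 147) = √(((15 - 66) + 2*13) - 147) = √((-51 + 26) - 147) = √(-25 - 147) = √(-172) = 2*I*√43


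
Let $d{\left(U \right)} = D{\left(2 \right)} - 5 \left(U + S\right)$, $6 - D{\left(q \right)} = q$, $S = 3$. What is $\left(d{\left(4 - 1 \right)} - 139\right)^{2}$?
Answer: $27225$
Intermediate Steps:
$D{\left(q \right)} = 6 - q$
$d{\left(U \right)} = -11 - 5 U$ ($d{\left(U \right)} = \left(6 - 2\right) - 5 \left(U + 3\right) = \left(6 - 2\right) - 5 \left(3 + U\right) = 4 - \left(15 + 5 U\right) = -11 - 5 U$)
$\left(d{\left(4 - 1 \right)} - 139\right)^{2} = \left(\left(-11 - 5 \left(4 - 1\right)\right) - 139\right)^{2} = \left(\left(-11 - 15\right) - 139\right)^{2} = \left(-26 - 139\right)^{2} = \left(-165\right)^{2} = 27225$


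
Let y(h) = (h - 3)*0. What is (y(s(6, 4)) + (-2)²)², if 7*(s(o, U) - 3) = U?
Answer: 16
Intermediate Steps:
s(o, U) = 3 + U/7
y(h) = 0 (y(h) = (-3 + h)*0 = 0)
(y(s(6, 4)) + (-2)²)² = (0 + (-2)²)² = (0 + 4)² = 4² = 16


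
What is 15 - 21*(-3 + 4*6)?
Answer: -426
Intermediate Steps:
15 - 21*(-3 + 4*6) = 15 - 21*(-3 + 24) = 15 - 21*21 = 15 - 441 = -426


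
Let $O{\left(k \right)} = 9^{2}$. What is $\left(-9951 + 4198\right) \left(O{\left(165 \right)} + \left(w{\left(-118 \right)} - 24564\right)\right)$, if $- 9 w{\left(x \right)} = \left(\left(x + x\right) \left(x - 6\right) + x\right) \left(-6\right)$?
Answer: $\frac{87198221}{3} \approx 2.9066 \cdot 10^{7}$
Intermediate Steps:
$w{\left(x \right)} = \frac{2 x}{3} + \frac{4 x \left(-6 + x\right)}{3}$ ($w{\left(x \right)} = - \frac{\left(\left(x + x\right) \left(x - 6\right) + x\right) \left(-6\right)}{9} = - \frac{\left(2 x \left(-6 + x\right) + x\right) \left(-6\right)}{9} = - \frac{\left(x + 2 x \left(-6 + x\right)\right) \left(-6\right)}{9} = - \frac{- 6 x - 12 x \left(-6 + x\right)}{9} = \frac{2 x}{3} + \frac{4 x \left(-6 + x\right)}{3}$)
$O{\left(k \right)} = 81$
$\left(-9951 + 4198\right) \left(O{\left(165 \right)} + \left(w{\left(-118 \right)} - 24564\right)\right) = \left(-9951 + 4198\right) \left(81 - \left(24564 + \frac{236 \left(-11 + 2 \left(-118\right)\right)}{3}\right)\right) = - 5753 \left(81 - \left(24564 + \frac{236 \left(-11 - 236\right)}{3}\right)\right) = - 5753 \left(81 - \left(24564 + \frac{236}{3} \left(-247\right)\right)\right) = - 5753 \left(81 + \left(\frac{58292}{3} - 24564\right)\right) = - 5753 \left(81 - \frac{15400}{3}\right) = \left(-5753\right) \left(- \frac{15157}{3}\right) = \frac{87198221}{3}$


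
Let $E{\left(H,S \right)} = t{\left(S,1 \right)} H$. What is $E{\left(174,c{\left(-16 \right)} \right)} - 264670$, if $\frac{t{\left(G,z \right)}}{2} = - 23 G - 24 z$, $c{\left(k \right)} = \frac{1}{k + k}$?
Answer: $- \frac{2182175}{8} \approx -2.7277 \cdot 10^{5}$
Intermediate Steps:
$c{\left(k \right)} = \frac{1}{2 k}$
$t{\left(G,z \right)} = - 48 z - 46 G$ ($t{\left(G,z \right)} = 2 \left(- 23 G - 24 z\right) = 2 \left(- 24 z - 23 G\right) = - 48 z - 46 G$)
$E{\left(H,S \right)} = H \left(-48 - 46 S\right)$ ($E{\left(H,S \right)} = \left(\left(-48\right) 1 - 46 S\right) H = \left(-48 - 46 S\right) H = H \left(-48 - 46 S\right)$)
$E{\left(174,c{\left(-16 \right)} \right)} - 264670 = \left(-2\right) 174 \left(24 + 23 \frac{1}{2 \left(-16\right)}\right) - 264670 = \left(-2\right) 174 \left(24 + 23 \cdot \frac{1}{2} \left(- \frac{1}{16}\right)\right) - 264670 = \left(-2\right) 174 \left(24 + 23 \left(- \frac{1}{32}\right)\right) - 264670 = \left(-2\right) 174 \left(24 - \frac{23}{32}\right) - 264670 = \left(-2\right) 174 \cdot \frac{745}{32} - 264670 = - \frac{64815}{8} - 264670 = - \frac{2182175}{8}$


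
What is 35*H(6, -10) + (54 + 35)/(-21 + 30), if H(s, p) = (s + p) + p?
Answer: -4321/9 ≈ -480.11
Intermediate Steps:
H(s, p) = s + 2*p (H(s, p) = (p + s) + p = s + 2*p)
35*H(6, -10) + (54 + 35)/(-21 + 30) = 35*(6 + 2*(-10)) + (54 + 35)/(-21 + 30) = 35*(6 - 20) + 89/9 = 35*(-14) + 89*(⅑) = -490 + 89/9 = -4321/9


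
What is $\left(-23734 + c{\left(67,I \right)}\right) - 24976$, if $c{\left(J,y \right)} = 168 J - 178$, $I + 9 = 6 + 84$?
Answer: $-37632$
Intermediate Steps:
$I = 81$ ($I = -9 + \left(6 + 84\right) = -9 + 90 = 81$)
$c{\left(J,y \right)} = -178 + 168 J$
$\left(-23734 + c{\left(67,I \right)}\right) - 24976 = \left(-23734 + \left(-178 + 168 \cdot 67\right)\right) - 24976 = \left(-23734 + \left(-178 + 11256\right)\right) - 24976 = \left(-23734 + 11078\right) - 24976 = -12656 - 24976 = -37632$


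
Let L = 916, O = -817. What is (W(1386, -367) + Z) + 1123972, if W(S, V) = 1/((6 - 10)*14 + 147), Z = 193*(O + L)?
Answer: 104020190/91 ≈ 1.1431e+6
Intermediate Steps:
Z = 19107 (Z = 193*(-817 + 916) = 193*99 = 19107)
W(S, V) = 1/91 (W(S, V) = 1/(-4*14 + 147) = 1/(-56 + 147) = 1/91)
(W(1386, -367) + Z) + 1123972 = (1/91 + 19107) + 1123972 = 1738738/91 + 1123972 = 104020190/91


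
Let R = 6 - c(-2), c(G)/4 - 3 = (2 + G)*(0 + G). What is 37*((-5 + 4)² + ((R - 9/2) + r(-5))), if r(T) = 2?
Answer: -555/2 ≈ -277.50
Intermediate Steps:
c(G) = 12 + 4*G*(2 + G) (c(G) = 12 + 4*((2 + G)*(0 + G)) = 12 + 4*((2 + G)*G) = 12 + 4*(G*(2 + G)) = 12 + 4*G*(2 + G))
R = -6 (R = 6 - (12 + 4*(-2)² + 8*(-2)) = 6 - (12 + 4*4 - 16) = 6 - (12 + 16 - 16) = 6 - 1*12 = 6 - 12 = -6)
37*((-5 + 4)² + ((R - 9/2) + r(-5))) = 37*((-5 + 4)² + ((-6 - 9/2) + 2)) = 37*((-1)² + ((-6 - 9*½) + 2)) = 37*(1 + ((-6 - 9/2) + 2)) = 37*(1 + (-21/2 + 2)) = 37*(1 - 17/2) = 37*(-15/2) = -555/2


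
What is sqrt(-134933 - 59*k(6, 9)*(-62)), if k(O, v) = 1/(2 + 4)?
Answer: I*sqrt(1208910)/3 ≈ 366.5*I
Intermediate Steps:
k(O, v) = 1/6
sqrt(-134933 - 59*k(6, 9)*(-62)) = sqrt(-134933 - 59*1/6*(-62)) = sqrt(-134933 - 59/6*(-62)) = sqrt(-134933 + 1829/3) = sqrt(-402970/3) = I*sqrt(1208910)/3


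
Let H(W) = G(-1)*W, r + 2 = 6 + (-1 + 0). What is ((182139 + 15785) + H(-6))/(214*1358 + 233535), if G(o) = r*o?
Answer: 197942/524147 ≈ 0.37765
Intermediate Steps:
r = 3 (r = -2 + (6 + (-1 + 0)) = -2 + (6 - 1) = -2 + 5 = 3)
G(o) = 3*o
H(W) = -3*W (H(W) = (3*(-1))*W = -3*W)
((182139 + 15785) + H(-6))/(214*1358 + 233535) = ((182139 + 15785) - 3*(-6))/(214*1358 + 233535) = (197924 + 18)/(290612 + 233535) = 197942/524147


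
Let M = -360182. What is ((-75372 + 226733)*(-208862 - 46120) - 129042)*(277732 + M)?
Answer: 3182113189402800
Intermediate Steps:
((-75372 + 226733)*(-208862 - 46120) - 129042)*(277732 + M) = ((-75372 + 226733)*(-208862 - 46120) - 129042)*(277732 - 360182) = (151361*(-254982) - 129042)*(-82450) = (-38594330502 - 129042)*(-82450) = -38594459544*(-82450) = 3182113189402800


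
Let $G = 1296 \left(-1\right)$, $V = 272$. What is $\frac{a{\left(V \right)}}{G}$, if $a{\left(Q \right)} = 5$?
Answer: $- \frac{5}{1296} \approx -0.003858$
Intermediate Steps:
$G = -1296$
$\frac{a{\left(V \right)}}{G} = \frac{5}{-1296} = 5 \left(- \frac{1}{1296}\right) = - \frac{5}{1296}$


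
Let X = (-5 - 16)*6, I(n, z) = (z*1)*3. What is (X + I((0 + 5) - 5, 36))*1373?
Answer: -24714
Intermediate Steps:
I(n, z) = 3*z (I(n, z) = z*3 = 3*z)
X = -126 (X = -21*6 = -126)
(X + I((0 + 5) - 5, 36))*1373 = (-126 + 3*36)*1373 = (-126 + 108)*1373 = -18*1373 = -24714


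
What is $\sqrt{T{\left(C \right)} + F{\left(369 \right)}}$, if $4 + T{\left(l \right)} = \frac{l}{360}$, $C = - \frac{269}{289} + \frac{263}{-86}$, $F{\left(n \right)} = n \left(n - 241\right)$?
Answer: $\frac{\sqrt{90852463393485}}{43860} \approx 217.32$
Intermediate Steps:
$F{\left(n \right)} = n \left(-241 + n\right)$
$C = - \frac{99141}{24854}$ ($C = \left(-269\right) \frac{1}{289} + 263 \left(- \frac{1}{86}\right) = - \frac{269}{289} - \frac{263}{86} = - \frac{99141}{24854} \approx -3.9889$)
$T{\left(l \right)} = -4 + \frac{l}{360}$
$\sqrt{T{\left(C \right)} + F{\left(369 \right)}} = \sqrt{\left(-4 + \frac{1}{360} \left(- \frac{99141}{24854}\right)\right) + 369 \left(-241 + 369\right)} = \sqrt{\left(-4 - \frac{33047}{2982480}\right) + 369 \cdot 128} = \sqrt{- \frac{11962967}{2982480} + 47232} = \sqrt{\frac{140856532393}{2982480}} = \frac{\sqrt{90852463393485}}{43860}$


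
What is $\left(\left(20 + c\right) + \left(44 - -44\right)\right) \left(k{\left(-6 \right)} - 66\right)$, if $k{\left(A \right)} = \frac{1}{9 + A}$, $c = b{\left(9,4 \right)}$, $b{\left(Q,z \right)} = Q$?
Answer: $-7683$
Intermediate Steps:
$c = 9$
$\left(\left(20 + c\right) + \left(44 - -44\right)\right) \left(k{\left(-6 \right)} - 66\right) = \left(\left(20 + 9\right) + \left(44 - -44\right)\right) \left(\frac{1}{9 - 6} - 66\right) = \left(29 + \left(44 + 44\right)\right) \left(\frac{1}{3} - 66\right) = \left(29 + 88\right) \left(\frac{1}{3} - 66\right) = 117 \left(- \frac{197}{3}\right) = -7683$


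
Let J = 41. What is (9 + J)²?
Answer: 2500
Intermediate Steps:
(9 + J)² = (9 + 41)² = 50² = 2500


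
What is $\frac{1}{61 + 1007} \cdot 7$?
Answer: $\frac{7}{1068} \approx 0.0065543$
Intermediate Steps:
$\frac{1}{61 + 1007} \cdot 7 = \frac{1}{1068} \cdot 7 = \frac{7}{1068}$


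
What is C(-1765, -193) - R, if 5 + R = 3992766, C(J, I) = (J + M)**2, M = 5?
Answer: -895161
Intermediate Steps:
C(J, I) = (5 + J)**2 (C(J, I) = (J + 5)**2 = (5 + J)**2)
R = 3992761 (R = -5 + 3992766 = 3992761)
C(-1765, -193) - R = (5 - 1765)**2 - 1*3992761 = (-1760)**2 - 3992761 = 3097600 - 3992761 = -895161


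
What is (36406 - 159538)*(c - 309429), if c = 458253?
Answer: -18324996768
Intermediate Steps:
(36406 - 159538)*(c - 309429) = (36406 - 159538)*(458253 - 309429) = -123132*148824 = -18324996768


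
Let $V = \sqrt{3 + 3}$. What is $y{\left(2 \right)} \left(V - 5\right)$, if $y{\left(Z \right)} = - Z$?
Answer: $10 - 2 \sqrt{6} \approx 5.101$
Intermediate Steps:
$V = \sqrt{6} \approx 2.4495$
$y{\left(2 \right)} \left(V - 5\right) = \left(-1\right) 2 \left(\sqrt{6} - 5\right) = - 2 \left(-5 + \sqrt{6}\right) = 10 - 2 \sqrt{6}$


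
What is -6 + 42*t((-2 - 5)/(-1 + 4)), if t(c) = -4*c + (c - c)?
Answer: 386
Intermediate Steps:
t(c) = -4*c (t(c) = -4*c + 0 = -4*c)
-6 + 42*t((-2 - 5)/(-1 + 4)) = -6 + 42*(-4*(-2 - 5)/(-1 + 4)) = -6 + 42*(-(-28)/3) = -6 + 42*(-4*(-7/3)) = -6 + 42*(28/3) = -6 + 392 = 386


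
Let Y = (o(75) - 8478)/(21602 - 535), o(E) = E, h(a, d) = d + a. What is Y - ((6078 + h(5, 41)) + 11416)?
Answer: -369523583/21067 ≈ -17540.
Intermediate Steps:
h(a, d) = a + d
Y = -8403/21067 (Y = (75 - 8478)/(21602 - 535) = -8403/21067 ≈ -0.39887)
Y - ((6078 + h(5, 41)) + 11416) = -8403/21067 - ((6078 + (5 + 41)) + 11416) = -8403/21067 - ((6078 + 46) + 11416) = -8403/21067 - (6124 + 11416) = -8403/21067 - 1*17540 = -8403/21067 - 17540 = -369523583/21067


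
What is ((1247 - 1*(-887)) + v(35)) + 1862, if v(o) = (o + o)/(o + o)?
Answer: 3997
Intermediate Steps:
v(o) = 1 (v(o) = (2*o)/((2*o)) = (2*o)*(1/(2*o)) = 1)
((1247 - 1*(-887)) + v(35)) + 1862 = ((1247 - 1*(-887)) + 1) + 1862 = ((1247 + 887) + 1) + 1862 = (2134 + 1) + 1862 = 2135 + 1862 = 3997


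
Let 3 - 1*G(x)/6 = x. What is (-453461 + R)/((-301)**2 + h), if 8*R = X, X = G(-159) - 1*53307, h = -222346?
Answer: 3680023/1053960 ≈ 3.4916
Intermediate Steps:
G(x) = 18 - 6*x
X = -52335 (X = (18 - 6*(-159)) - 1*53307 = (18 + 954) - 53307 = 972 - 53307 = -52335)
R = -52335/8 (R = (1/8)*(-52335) = -52335/8 ≈ -6541.9)
(-453461 + R)/((-301)**2 + h) = (-453461 - 52335/8)/((-301)**2 - 222346) = -3680023/(8*(90601 - 222346)) = -3680023/8/(-131745) = -3680023/8*(-1/131745) = 3680023/1053960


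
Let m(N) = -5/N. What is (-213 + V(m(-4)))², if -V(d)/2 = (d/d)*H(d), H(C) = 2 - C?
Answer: 184041/4 ≈ 46010.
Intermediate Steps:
V(d) = -4 + 2*d (V(d) = -2*d/d*(2 - d) = -2*(2 - d) = -4 + 2*d)
(-213 + V(m(-4)))² = (-213 + (-4 + 2*(-5/(-4))))² = (-213 + (-4 + 2*(-5*(-¼))))² = (-213 + (-4 + 2*(5/4)))² = (-213 + (-4 + 5/2))² = (-213 - 3/2)² = (-429/2)² = 184041/4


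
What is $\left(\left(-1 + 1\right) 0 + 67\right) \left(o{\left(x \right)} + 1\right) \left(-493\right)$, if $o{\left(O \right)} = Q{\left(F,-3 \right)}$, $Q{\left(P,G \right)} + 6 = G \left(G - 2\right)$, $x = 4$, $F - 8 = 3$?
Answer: $-330310$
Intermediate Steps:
$F = 11$ ($F = 8 + 3 = 11$)
$Q{\left(P,G \right)} = -6 + G \left(-2 + G\right)$ ($Q{\left(P,G \right)} = -6 + G \left(G - 2\right) = -6 + G \left(-2 + G\right)$)
$o{\left(O \right)} = 9$ ($o{\left(O \right)} = -6 + \left(-3\right)^{2} - -6 = -6 + 9 + 6 = 9$)
$\left(\left(-1 + 1\right) 0 + 67\right) \left(o{\left(x \right)} + 1\right) \left(-493\right) = \left(\left(-1 + 1\right) 0 + 67\right) \left(9 + 1\right) \left(-493\right) = \left(0 \cdot 0 + 67\right) 10 \left(-493\right) = \left(0 + 67\right) 10 \left(-493\right) = 67 \cdot 10 \left(-493\right) = 670 \left(-493\right) = -330310$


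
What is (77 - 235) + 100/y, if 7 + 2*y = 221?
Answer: -16806/107 ≈ -157.07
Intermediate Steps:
y = 107 (y = -7/2 + (1/2)*221 = -7/2 + 221/2 = 107)
(77 - 235) + 100/y = (77 - 235) + 100/107 = -158 + 100*(1/107) = -158 + 100/107 = -16806/107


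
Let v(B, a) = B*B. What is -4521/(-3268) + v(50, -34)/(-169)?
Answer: -7405951/552292 ≈ -13.409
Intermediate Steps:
v(B, a) = B**2
-4521/(-3268) + v(50, -34)/(-169) = -4521/(-3268) + 50**2/(-169) = -4521*(-1/3268) + 2500*(-1/169) = 4521/3268 - 2500/169 = -7405951/552292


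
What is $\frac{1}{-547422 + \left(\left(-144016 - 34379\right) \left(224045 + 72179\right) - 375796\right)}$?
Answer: $- \frac{1}{52845803698} \approx -1.8923 \cdot 10^{-11}$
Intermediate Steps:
$\frac{1}{-547422 + \left(\left(-144016 - 34379\right) \left(224045 + 72179\right) - 375796\right)} = \frac{1}{-547422 - 52845256276} = \frac{1}{-52845803698} = - \frac{1}{52845803698}$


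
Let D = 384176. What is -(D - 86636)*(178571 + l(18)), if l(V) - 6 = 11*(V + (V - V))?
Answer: -53192713500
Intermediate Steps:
l(V) = 6 + 11*V (l(V) = 6 + 11*(V + (V - V)) = 6 + 11*(V + 0) = 6 + 11*V)
-(D - 86636)*(178571 + l(18)) = -(384176 - 86636)*(178571 + (6 + 11*18)) = -297540*(178571 + (6 + 198)) = -297540*(178571 + 204) = -297540*178775 = -1*53192713500 = -53192713500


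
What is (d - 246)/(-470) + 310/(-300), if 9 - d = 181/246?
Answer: -60991/115620 ≈ -0.52751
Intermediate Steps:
d = 2033/246 (d = 9 - 181/246 = 2033/246 ≈ 8.2642)
(d - 246)/(-470) + 310/(-300) = (2033/246 - 246)/(-470) + 310/(-300) = -58483/246*(-1/470) + 310*(-1/300) = 58483/115620 - 31/30 = -60991/115620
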